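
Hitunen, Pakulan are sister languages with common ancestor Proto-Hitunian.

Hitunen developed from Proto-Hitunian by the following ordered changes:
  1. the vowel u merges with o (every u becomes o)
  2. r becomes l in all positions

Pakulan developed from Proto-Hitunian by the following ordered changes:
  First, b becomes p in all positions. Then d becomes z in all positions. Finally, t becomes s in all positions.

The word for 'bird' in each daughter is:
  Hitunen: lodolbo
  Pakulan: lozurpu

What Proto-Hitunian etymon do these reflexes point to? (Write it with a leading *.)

*lodurbu

Position 7: Hitunen has o, Pakulan has u. Pakulan preserves u here (none of its changes turn any other segment into u), so the proto-segment is *u.
Position 4: Hitunen has o, Pakulan has u. Pakulan preserves u here (none of its changes turn any other segment into u), so the proto-segment is *u.
Verify the candidate proto-form against each daughter:
Hitunen: *lodurbu
  lodurbu → lodorbo   [vowel merger]
  lodorbo → lodolbo   [unconditioned shift]
  giving Hitunen lodolbo.
Pakulan: *lodurbu > lodurpu > lozurpu  (by unconditioned shift, unconditioned shift)
Only *lodurbu yields all of Hitunen lodolbo, Pakulan lozurpu.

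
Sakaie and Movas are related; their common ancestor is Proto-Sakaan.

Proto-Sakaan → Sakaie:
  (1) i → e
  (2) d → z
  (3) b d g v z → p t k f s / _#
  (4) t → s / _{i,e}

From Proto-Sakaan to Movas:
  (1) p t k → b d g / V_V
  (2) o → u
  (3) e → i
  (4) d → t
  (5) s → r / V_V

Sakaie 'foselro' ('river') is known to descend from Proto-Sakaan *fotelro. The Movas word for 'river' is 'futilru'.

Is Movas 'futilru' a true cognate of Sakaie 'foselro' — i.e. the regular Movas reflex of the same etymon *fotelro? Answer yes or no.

yes

Derive the expected Movas reflex of *fotelro:
Movas: *fotelro
  fotelro → fodelro   [intervocalic voicing]
  fodelro → fudelru   [vowel merger]
  fudelru → fudilru   [vowel merger]
  fudilru → futilru   [unconditioned shift]
  futilru (rule 5 does not apply)
  giving Movas futilru.
Movas 'futilru' matches the regular reflex exactly, so the pair is cognate.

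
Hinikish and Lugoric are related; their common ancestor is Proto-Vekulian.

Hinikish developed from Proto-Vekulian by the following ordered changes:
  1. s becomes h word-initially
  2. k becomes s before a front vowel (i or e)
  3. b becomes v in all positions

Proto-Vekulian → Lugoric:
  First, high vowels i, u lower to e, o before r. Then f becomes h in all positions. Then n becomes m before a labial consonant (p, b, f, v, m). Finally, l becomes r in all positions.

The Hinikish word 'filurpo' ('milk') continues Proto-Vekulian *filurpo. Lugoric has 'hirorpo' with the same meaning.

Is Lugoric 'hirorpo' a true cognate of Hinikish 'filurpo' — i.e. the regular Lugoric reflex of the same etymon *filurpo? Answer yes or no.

Derive the expected Lugoric reflex of *filurpo:
Lugoric: *filurpo > filorpo > hilorpo > hirorpo  (by pre-rhotic lowering, unconditioned shift, unconditioned shift)
Lugoric 'hirorpo' matches the regular reflex exactly, so the pair is cognate.

yes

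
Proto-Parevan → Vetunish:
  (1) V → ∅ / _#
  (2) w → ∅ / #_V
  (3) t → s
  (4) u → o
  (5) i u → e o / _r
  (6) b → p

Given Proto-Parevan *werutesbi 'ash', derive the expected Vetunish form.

Vetunish: *werutesbi
  werutesbi → werutesb   [apocope]
  werutesb → erutesb   [glide loss]
  erutesb → erusesb   [unconditioned shift]
  erusesb → erosesb   [vowel merger]
  erosesb (rule 5 does not apply)
  erosesb → erosesp   [unconditioned shift]
  giving Vetunish erosesp.

erosesp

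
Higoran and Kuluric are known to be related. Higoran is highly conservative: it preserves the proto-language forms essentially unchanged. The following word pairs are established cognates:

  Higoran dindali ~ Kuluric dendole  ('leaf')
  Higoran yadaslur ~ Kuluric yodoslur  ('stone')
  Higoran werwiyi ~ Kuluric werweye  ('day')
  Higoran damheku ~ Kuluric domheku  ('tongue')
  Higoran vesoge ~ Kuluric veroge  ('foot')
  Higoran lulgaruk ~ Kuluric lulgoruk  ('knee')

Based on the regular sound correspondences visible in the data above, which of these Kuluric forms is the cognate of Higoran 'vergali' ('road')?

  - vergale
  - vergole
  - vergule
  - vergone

vergole

dindali ~ dendole, yadaslur ~ yodoslur — Higoran a corresponds to Kuluric o after a consonant, before a consonant other than r, m, n, p, b, f, v.
dindali ~ dendole, werwiyi ~ werweye — Higoran i corresponds to Kuluric e word-finally.
Applying these to Higoran 'vergali':
  vergali → vergoli   (a→o after a consonant, before a consonant other than r, m, n, p, b, f, v)
  vergoli → vergole   (i→e word-finally)
So the Kuluric cognate is 'vergole'.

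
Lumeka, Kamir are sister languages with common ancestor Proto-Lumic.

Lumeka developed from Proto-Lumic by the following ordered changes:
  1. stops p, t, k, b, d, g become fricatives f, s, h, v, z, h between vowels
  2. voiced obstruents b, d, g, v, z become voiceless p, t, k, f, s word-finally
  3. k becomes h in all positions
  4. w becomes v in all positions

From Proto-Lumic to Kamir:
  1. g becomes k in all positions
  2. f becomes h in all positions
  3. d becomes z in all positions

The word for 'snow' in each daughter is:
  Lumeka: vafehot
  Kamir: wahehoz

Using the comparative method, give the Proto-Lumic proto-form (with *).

*wafehod

Position 3: Lumeka has f, Kamir has h. Taking the neighbouring segments as reconstructed: Lumeka f could go back to *p or *f; Kamir h could go back to *f or *h — the one source consistent with every daughter is *f.
Position 1: Lumeka has v, Kamir has w. Kamir preserves w here (none of its changes turn any other segment into w), so the proto-segment is *w.
Position 7: Lumeka has t, Kamir has z. Taking the neighbouring segments as reconstructed: Lumeka t could go back to *t or *d; Kamir z could go back to *d or *z — the one source consistent with every daughter is *d.
This points to *wafehod. Verify forward in each daughter:
Lumeka: *wafehod > wafehot > vafehot  (by final devoicing, unconditioned shift)
Kamir: start from *wafehod.
  rule 1: no change — wafehod
  rule 2 (unconditioned shift): wafehod → wahehod
  rule 3 (unconditioned shift): wahehod → wahehoz
  ⇒ Kamir wahehoz
*wafehod is the unique common source.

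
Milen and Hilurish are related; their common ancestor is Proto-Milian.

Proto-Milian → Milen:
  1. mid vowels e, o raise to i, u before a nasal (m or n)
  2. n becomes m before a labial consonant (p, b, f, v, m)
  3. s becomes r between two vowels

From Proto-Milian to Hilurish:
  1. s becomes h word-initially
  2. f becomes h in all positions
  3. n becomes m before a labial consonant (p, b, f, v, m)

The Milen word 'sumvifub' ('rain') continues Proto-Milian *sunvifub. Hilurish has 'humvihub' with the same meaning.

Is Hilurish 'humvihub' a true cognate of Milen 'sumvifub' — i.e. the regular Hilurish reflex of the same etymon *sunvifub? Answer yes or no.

Derive the expected Hilurish reflex of *sunvifub:
Hilurish: start from *sunvifub.
  rule 1 (debuccalisation): sunvifub → hunvifub
  rule 2 (unconditioned shift): hunvifub → hunvihub
  rule 3 (nasal place assimilation): hunvihub → humvihub
  ⇒ Hilurish humvihub
Hilurish 'humvihub' matches the regular reflex exactly, so the pair is cognate.

yes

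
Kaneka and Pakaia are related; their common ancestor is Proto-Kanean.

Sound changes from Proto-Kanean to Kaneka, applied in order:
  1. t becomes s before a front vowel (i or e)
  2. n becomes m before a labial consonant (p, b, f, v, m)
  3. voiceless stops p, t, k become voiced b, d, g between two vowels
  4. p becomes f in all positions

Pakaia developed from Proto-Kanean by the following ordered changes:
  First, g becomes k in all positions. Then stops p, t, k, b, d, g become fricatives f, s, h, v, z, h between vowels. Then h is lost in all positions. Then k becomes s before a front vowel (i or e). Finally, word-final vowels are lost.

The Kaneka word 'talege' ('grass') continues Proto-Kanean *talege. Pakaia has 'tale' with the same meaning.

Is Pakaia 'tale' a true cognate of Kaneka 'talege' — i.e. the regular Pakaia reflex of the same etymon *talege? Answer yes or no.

yes

Derive the expected Pakaia reflex of *talege:
Pakaia: *talege
  talege → taleke   [unconditioned shift]
  taleke → talehe   [intervocalic lenition]
  talehe → talee   [h-loss]
  talee (rule 4 does not apply)
  talee → tale   [apocope]
  giving Pakaia tale.
Pakaia 'tale' matches the regular reflex exactly, so the pair is cognate.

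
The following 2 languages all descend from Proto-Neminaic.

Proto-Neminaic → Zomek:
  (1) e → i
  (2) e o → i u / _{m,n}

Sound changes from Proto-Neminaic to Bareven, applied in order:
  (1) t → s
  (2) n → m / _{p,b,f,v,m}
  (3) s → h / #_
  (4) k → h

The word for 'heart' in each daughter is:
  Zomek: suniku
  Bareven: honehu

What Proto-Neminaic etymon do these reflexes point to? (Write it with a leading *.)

Position 2: Zomek has u, Bareven has o. Bareven preserves o here (none of its changes turn any other segment into o), so the proto-segment is *o.
Position 1: Zomek has s, Bareven has h. Zomek preserves s here (none of its changes turn any other segment into s), so the proto-segment is *s.
Verify the candidate proto-form against each daughter:
Zomek: *soneku > soniku > suniku  (by vowel merger, pre-nasal raising)
Bareven: *soneku > honeku > honehu  (by debuccalisation, unconditioned shift)
No other proto-form is consistent with every reflex, so the reconstruction is *soneku.

*soneku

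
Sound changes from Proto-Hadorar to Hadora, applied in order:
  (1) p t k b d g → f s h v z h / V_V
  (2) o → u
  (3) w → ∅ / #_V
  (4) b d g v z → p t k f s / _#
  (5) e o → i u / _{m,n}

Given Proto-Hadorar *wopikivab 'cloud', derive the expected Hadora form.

Hadora: *wopikivab
  wopikivab → wofihivab   [intervocalic lenition]
  wofihivab → wufihivab   [vowel merger]
  wufihivab → ufihivab   [glide loss]
  ufihivab → ufihivap   [final devoicing]
  ufihivap (rule 5 does not apply)
  giving Hadora ufihivap.

ufihivap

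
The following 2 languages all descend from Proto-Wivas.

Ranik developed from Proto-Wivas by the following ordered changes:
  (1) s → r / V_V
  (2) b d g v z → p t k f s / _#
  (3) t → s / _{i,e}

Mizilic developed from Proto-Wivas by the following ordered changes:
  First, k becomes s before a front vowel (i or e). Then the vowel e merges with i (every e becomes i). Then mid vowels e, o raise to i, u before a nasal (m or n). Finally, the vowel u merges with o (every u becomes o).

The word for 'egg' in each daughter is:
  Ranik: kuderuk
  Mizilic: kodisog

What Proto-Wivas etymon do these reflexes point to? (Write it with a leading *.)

Position 5: Ranik has r, Mizilic has s. Taking the neighbouring segments as reconstructed: Ranik r could go back to *s or *r; Mizilic s can only go back to *s — the one source consistent with every daughter is *s.
Position 2: Ranik has u, Mizilic has o. Ranik preserves u here (none of its changes turn any other segment into u), so the proto-segment is *u.
Position 6: Ranik has u, Mizilic has o. Ranik preserves u here (none of its changes turn any other segment into u), so the proto-segment is *u.
Continuing position by position gives *kudesug; check it forward:
Ranik: *kudesug > kuderug > kuderuk  (by rhotacism, final devoicing)
Mizilic: *kudesug > kudisug > kodisog  (by vowel merger, vowel merger)
No other proto-form is consistent with every reflex, so the reconstruction is *kudesug.

*kudesug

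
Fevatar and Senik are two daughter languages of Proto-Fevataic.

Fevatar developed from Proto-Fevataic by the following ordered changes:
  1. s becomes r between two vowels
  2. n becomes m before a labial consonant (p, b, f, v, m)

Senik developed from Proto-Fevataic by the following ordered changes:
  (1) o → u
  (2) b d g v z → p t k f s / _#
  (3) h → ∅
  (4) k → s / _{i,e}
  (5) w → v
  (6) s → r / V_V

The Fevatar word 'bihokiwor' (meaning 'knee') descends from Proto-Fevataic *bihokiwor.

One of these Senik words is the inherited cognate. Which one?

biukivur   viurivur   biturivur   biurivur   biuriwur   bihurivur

Senik: start from *bihokiwor.
  rule 1 (vowel merger): bihokiwor → bihukiwur
  rule 2: no change — bihukiwur
  rule 3 (h-loss): bihukiwur → biukiwur
  rule 4 (palatalisation): biukiwur → biusiwur
  rule 5 (unconditioned shift): biusiwur → biusivur
  rule 6 (rhotacism): biusivur → biurivur
  ⇒ Senik biurivur
Among the options, 'biurivur' alone shows every Senik change applied in order.

biurivur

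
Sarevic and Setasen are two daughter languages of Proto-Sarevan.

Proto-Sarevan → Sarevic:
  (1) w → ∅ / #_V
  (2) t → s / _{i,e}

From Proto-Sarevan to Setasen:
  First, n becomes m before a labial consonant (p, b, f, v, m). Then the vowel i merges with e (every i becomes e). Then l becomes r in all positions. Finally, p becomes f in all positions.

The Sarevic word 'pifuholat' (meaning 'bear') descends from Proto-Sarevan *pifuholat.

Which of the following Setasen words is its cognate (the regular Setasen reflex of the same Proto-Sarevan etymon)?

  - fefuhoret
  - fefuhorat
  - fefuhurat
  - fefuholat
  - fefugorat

fefuhorat

Setasen: *pifuholat > pefuholat > pefuhorat > fefuhorat  (by vowel merger, unconditioned shift, unconditioned shift)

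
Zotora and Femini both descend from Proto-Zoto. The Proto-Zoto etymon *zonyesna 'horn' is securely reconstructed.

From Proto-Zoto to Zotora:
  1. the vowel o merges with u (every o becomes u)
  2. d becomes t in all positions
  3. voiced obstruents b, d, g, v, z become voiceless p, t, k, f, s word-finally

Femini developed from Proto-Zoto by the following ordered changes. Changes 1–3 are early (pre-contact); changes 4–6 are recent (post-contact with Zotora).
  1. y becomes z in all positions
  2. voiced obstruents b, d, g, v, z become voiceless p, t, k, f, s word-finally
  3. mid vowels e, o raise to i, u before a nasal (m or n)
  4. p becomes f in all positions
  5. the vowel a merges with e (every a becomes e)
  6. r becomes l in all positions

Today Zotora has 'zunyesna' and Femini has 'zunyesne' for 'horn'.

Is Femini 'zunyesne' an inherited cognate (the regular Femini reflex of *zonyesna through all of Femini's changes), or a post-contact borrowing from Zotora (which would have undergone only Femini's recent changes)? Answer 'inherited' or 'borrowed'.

If inherited, *zonyesna would pass through all of Femini's changes:
Femini: start from *zonyesna.
  rule 1 (unconditioned shift): zonyesna → zonzesna
  rule 2: no change — zonzesna
  rule 3 (pre-nasal raising): zonzesna → zunzesna
  rule 4: no change — zunzesna
  rule 5 (vowel merger): zunzesna → zunzesne
  rule 6: no change — zunzesne
  ⇒ Femini zunzesne
If borrowed from Zotora 'zunyesna' after the early changes, it would undergo only the recent ones:
  rule 4 (unconditioned shift): no change (zunyesna)
  rule 5 (vowel merger): zunyesna → zunyesne
  rule 6 (unconditioned shift): no change (zunyesne)
  ⇒ as a loan: zunyesne
Femini 'zunyesne' matches the loan outcome 'zunyesne', not the inherited 'zunzesne' — it skipped the early Femini changes, so it was borrowed from Zotora.

borrowed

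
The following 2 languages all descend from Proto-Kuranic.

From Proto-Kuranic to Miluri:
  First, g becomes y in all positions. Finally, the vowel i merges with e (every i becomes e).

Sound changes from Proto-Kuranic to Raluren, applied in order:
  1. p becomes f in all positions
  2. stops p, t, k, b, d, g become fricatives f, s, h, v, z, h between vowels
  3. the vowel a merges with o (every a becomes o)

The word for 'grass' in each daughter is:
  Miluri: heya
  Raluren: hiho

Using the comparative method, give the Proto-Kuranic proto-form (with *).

Position 2: Miluri has e, Raluren has i. Raluren preserves i here (none of its changes turn any other segment into i), so the proto-segment is *i.
Position 3: Miluri has y, Raluren has h. Taking the neighbouring segments as reconstructed: Miluri y could go back to *g or *y; Raluren h could go back to *k or *g or *h — the one source consistent with every daughter is *g.
Continuing position by position gives *higa; check it forward:
Miluri: *higa > hiya > heya  (by unconditioned shift, vowel merger)
Raluren: *higa
  higa (rule 1 does not apply)
  higa → hiha   [intervocalic lenition]
  hiha → hiho   [vowel merger]
  giving Raluren hiho.
*higa is the unique common source.

*higa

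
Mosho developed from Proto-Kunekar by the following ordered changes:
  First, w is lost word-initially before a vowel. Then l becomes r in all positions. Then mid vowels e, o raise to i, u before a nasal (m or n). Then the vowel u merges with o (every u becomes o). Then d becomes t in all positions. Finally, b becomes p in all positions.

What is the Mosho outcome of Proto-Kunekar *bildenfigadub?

Mosho: *bildenfigadub
  bildenfigadub (rule 1 does not apply)
  bildenfigadub → birdenfigadub   [unconditioned shift]
  birdenfigadub → birdinfigadub   [pre-nasal raising]
  birdinfigadub → birdinfigadob   [vowel merger]
  birdinfigadob → birtinfigatob   [unconditioned shift]
  birtinfigatob → pirtinfigatop   [unconditioned shift]
  giving Mosho pirtinfigatop.

pirtinfigatop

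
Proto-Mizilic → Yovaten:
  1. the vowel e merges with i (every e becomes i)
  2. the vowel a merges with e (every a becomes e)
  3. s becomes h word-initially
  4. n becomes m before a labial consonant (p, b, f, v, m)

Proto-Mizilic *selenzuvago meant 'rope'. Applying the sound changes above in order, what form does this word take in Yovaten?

hilinzuvego

Yovaten: *selenzuvago > silinzuvago > silinzuvego > hilinzuvego  (by vowel merger, vowel merger, debuccalisation)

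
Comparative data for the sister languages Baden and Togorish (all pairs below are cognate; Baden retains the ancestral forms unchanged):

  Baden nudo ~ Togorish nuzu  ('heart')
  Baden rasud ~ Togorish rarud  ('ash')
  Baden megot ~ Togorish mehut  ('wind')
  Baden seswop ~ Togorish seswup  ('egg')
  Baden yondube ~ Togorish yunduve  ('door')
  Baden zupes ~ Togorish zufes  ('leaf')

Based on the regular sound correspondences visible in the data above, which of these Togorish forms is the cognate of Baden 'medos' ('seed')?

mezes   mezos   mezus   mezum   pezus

mezus

nudo ~ nuzu — Baden d corresponds to Togorish z between vowels (before a back vowel).
megot ~ mehut — Baden o corresponds to Togorish u after a consonant, before a consonant other than r, m, n, p, b, f, v.
Applying these to Baden 'medos':
  medos → mezos   (d→z between vowels (before a back vowel))
  mezos → mezus   (o→u after a consonant, before a consonant other than r, m, n, p, b, f, v)
So the Togorish cognate is 'mezus'.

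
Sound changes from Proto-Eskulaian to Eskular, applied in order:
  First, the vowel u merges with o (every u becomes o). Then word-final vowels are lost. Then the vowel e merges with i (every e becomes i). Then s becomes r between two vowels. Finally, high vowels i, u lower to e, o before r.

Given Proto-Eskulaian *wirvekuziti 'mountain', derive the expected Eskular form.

Eskular: *wirvekuziti
  wirvekuziti → wirvekoziti   [vowel merger]
  wirvekoziti → wirvekozit   [apocope]
  wirvekozit → wirvikozit   [vowel merger]
  wirvikozit (rule 4 does not apply)
  wirvikozit → wervikozit   [pre-rhotic lowering]
  giving Eskular wervikozit.

wervikozit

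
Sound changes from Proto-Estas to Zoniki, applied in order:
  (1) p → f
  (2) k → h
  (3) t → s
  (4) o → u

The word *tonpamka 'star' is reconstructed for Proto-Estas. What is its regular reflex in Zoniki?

sunfamha

Zoniki: *tonpamka > tonfamka > tonfamha > sonfamha > sunfamha  (by unconditioned shift, unconditioned shift, unconditioned shift, vowel merger)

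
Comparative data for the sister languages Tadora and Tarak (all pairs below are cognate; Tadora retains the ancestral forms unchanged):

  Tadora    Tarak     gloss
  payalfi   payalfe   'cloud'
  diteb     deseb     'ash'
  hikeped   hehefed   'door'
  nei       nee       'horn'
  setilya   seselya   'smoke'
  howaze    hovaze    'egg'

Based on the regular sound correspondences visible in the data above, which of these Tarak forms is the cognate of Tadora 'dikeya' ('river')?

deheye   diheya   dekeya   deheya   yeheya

deheya

diteb ~ deseb, hikeped ~ hehefed — Tadora i corresponds to Tarak e after a consonant, before a consonant other than r, m, n, p, b, f, v.
hikeped ~ hehefed — Tadora k corresponds to Tarak h between vowels (before a front vowel).
Applying these to Tadora 'dikeya':
  dikeya → dekeya   (i→e after a consonant, before a consonant other than r, m, n, p, b, f, v)
  dekeya → deheya   (k→h between vowels (before a front vowel))
So the Tarak cognate is 'deheya'.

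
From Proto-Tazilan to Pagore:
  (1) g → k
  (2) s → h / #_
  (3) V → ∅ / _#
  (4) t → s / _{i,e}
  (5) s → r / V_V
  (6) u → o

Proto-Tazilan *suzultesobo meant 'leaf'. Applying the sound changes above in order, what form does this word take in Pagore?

hozolserob

Pagore: start from *suzultesobo.
  rule 1: no change — suzultesobo
  rule 2 (debuccalisation): suzultesobo → huzultesobo
  rule 3 (apocope): huzultesobo → huzultesob
  rule 4 (palatalisation): huzultesob → huzulsesob
  rule 5 (rhotacism): huzulsesob → huzulserob
  rule 6 (vowel merger): huzulserob → hozolserob
  ⇒ Pagore hozolserob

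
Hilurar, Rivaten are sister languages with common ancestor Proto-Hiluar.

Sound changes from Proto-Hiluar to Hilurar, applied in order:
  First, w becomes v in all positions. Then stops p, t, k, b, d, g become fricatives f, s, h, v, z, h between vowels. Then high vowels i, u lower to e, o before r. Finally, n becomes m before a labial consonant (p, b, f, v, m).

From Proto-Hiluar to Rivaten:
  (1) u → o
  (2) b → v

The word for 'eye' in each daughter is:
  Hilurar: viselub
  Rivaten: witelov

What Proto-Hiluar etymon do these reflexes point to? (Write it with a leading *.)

*witelub

Position 7: Hilurar has b, Rivaten has v. Hilurar preserves b here (none of its changes turn any other segment into b), so the proto-segment is *b.
Position 6: Hilurar has u, Rivaten has o. Hilurar preserves u here (none of its changes turn any other segment into u), so the proto-segment is *u.
Position 3: Hilurar has s, Rivaten has t. Rivaten preserves t here (none of its changes turn any other segment into t), so the proto-segment is *t.
Continuing position by position gives *witelub; check it forward:
Hilurar: *witelub
  witelub → vitelub   [unconditioned shift]
  vitelub → viselub   [intervocalic lenition]
  viselub (rule 3 does not apply)
  viselub (rule 4 does not apply)
  giving Hilurar viselub.
Rivaten: *witelub
  witelub → witelob   [vowel merger]
  witelob → witelov   [unconditioned shift]
  giving Rivaten witelov.
No other proto-form is consistent with every reflex, so the reconstruction is *witelub.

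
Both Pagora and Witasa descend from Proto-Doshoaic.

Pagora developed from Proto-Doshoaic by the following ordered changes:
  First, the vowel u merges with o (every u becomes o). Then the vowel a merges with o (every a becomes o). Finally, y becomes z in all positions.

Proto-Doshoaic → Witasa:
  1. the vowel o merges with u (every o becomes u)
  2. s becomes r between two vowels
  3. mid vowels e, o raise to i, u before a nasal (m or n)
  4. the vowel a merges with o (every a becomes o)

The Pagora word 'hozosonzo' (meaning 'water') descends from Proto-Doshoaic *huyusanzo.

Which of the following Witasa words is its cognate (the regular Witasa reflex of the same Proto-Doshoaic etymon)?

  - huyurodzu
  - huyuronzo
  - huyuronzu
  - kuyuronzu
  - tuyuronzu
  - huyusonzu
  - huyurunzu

Witasa: start from *huyusanzo.
  rule 1 (vowel merger): huyusanzo → huyusanzu
  rule 2 (rhotacism): huyusanzu → huyuranzu
  rule 3: no change — huyuranzu
  rule 4 (vowel merger): huyuranzu → huyuronzu
  ⇒ Witasa huyuronzu

huyuronzu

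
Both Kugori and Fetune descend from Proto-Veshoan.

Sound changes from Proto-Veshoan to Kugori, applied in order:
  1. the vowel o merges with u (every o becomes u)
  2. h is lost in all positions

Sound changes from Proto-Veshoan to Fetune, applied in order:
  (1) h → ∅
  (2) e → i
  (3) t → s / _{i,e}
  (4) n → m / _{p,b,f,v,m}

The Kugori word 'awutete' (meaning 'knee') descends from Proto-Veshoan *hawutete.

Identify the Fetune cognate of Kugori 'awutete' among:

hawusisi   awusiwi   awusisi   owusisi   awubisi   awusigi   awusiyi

awusisi

Fetune: start from *hawutete.
  rule 1 (h-loss): hawutete → awutete
  rule 2 (vowel merger): awutete → awutiti
  rule 3 (palatalisation): awutiti → awusisi
  rule 4: no change — awusisi
  ⇒ Fetune awusisi
Among the options, 'awusisi' alone shows every Fetune change applied in order.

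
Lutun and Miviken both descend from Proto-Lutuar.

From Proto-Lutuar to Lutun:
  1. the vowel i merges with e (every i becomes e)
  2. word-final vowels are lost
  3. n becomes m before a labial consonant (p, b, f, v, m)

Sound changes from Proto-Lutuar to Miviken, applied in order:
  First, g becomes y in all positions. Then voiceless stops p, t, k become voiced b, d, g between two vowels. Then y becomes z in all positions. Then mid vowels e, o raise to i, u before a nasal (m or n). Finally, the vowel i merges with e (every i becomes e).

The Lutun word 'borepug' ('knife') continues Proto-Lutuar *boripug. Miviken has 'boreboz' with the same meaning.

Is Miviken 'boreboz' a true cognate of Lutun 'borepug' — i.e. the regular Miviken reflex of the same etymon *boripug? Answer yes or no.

no

Derive the expected Miviken reflex of *boripug:
Miviken: start from *boripug.
  rule 1 (unconditioned shift): boripug → boripuy
  rule 2 (intervocalic voicing): boripuy → boribuy
  rule 3 (unconditioned shift): boribuy → boribuz
  rule 4: no change — boribuz
  rule 5 (vowel merger): boribuz → borebuz
  ⇒ Miviken borebuz
The regular Miviken reflex would be 'borebuz', but the attested form is 'boreboz'. The correspondence is irregular, so they are not cognates (the Miviken form has a different source).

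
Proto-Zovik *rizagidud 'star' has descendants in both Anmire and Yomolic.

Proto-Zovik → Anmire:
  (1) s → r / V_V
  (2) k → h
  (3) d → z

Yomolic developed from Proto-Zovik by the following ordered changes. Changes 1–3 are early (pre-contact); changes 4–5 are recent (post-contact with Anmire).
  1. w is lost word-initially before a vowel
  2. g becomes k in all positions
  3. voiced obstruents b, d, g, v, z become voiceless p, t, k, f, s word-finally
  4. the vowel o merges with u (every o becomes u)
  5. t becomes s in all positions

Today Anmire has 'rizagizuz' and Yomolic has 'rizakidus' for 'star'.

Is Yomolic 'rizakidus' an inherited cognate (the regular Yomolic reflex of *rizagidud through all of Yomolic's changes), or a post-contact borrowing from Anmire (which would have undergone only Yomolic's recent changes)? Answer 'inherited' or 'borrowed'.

If inherited, *rizagidud would pass through all of Yomolic's changes:
Yomolic: *rizagidud > rizakidud > rizakidut > rizakidus  (by unconditioned shift, final devoicing, unconditioned shift)
If borrowed from Anmire 'rizagizuz' after the early changes, it would undergo only the recent ones:
  rule 4 (vowel merger): no change (rizagizuz)
  rule 5 (unconditioned shift): no change (rizagizuz)
  ⇒ as a loan: rizagizuz
Yomolic 'rizakidus' matches the inherited outcome exactly, so it is an inherited cognate, not a loan.

inherited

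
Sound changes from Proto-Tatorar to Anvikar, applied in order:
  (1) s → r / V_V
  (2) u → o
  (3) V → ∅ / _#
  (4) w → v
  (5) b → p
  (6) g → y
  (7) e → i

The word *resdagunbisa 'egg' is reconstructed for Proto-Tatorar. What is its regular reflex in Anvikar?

Anvikar: start from *resdagunbisa.
  rule 1 (rhotacism): resdagunbisa → resdagunbira
  rule 2 (vowel merger): resdagunbira → resdagonbira
  rule 3 (apocope): resdagonbira → resdagonbir
  rule 4: no change — resdagonbir
  rule 5 (unconditioned shift): resdagonbir → resdagonpir
  rule 6 (unconditioned shift): resdagonpir → resdayonpir
  rule 7 (vowel merger): resdayonpir → risdayonpir
  ⇒ Anvikar risdayonpir

risdayonpir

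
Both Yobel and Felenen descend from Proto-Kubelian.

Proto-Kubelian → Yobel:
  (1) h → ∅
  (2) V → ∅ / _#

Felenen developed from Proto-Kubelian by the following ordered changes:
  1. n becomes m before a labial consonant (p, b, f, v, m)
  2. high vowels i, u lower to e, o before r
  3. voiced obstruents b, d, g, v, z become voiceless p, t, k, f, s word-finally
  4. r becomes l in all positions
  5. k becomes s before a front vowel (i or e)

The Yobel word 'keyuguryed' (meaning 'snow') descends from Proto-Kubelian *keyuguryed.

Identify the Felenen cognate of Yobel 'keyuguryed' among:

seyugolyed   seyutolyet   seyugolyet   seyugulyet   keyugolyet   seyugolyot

Felenen: *keyuguryed > keyugoryed > keyugoryet > keyugolyet > seyugolyet  (by pre-rhotic lowering, final devoicing, unconditioned shift, palatalisation)

seyugolyet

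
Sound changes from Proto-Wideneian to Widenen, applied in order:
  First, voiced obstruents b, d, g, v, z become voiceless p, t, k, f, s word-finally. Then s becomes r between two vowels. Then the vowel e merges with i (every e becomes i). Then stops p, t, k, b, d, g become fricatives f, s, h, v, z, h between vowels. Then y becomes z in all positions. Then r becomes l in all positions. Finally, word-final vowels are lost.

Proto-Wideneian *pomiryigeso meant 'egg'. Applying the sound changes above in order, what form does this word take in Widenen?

pomilzihil

Widenen: start from *pomiryigeso.
  rule 1: no change — pomiryigeso
  rule 2 (rhotacism): pomiryigeso → pomiryigero
  rule 3 (vowel merger): pomiryigero → pomiryigiro
  rule 4 (intervocalic lenition): pomiryigiro → pomiryihiro
  rule 5 (unconditioned shift): pomiryihiro → pomirzihiro
  rule 6 (unconditioned shift): pomirzihiro → pomilzihilo
  rule 7 (apocope): pomilzihilo → pomilzihil
  ⇒ Widenen pomilzihil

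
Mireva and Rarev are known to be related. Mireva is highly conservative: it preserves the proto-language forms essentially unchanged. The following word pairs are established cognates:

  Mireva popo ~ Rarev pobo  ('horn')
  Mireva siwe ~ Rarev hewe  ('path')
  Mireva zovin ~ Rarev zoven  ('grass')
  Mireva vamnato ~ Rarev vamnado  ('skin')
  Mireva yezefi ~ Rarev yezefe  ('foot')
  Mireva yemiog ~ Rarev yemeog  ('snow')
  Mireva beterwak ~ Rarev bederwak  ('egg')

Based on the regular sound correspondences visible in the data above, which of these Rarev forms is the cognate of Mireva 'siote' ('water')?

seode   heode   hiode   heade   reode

siwe ~ hewe — Mireva s corresponds to Rarev h word-initially before a front vowel.
yemiog ~ yemeog — Mireva i corresponds to Rarev e after a consonant, before a back vowel.
beterwak ~ bederwak — Mireva t corresponds to Rarev d between vowels (before a front vowel).
Applying these to Mireva 'siote':
  siote → hiote   (s→h word-initially before a front vowel)
  hiote → heote   (i→e after a consonant, before a back vowel)
  heote → heode   (t→d between vowels (before a front vowel))
So the Rarev cognate is 'heode'.

heode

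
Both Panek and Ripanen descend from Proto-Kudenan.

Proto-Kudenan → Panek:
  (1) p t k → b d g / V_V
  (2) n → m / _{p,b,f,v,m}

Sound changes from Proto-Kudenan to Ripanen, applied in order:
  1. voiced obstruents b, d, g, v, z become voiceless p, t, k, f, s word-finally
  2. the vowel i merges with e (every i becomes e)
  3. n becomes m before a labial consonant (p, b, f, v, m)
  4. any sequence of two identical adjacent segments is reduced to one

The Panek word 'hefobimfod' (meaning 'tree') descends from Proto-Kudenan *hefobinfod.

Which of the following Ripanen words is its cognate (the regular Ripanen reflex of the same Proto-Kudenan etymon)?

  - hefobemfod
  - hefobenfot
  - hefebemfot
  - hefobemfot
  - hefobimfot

Ripanen: start from *hefobinfod.
  rule 1 (final devoicing): hefobinfod → hefobinfot
  rule 2 (vowel merger): hefobinfot → hefobenfot
  rule 3 (nasal place assimilation): hefobenfot → hefobemfot
  rule 4: no change — hefobemfot
  ⇒ Ripanen hefobemfot
Among the options, 'hefobemfot' alone shows every Ripanen change applied in order.

hefobemfot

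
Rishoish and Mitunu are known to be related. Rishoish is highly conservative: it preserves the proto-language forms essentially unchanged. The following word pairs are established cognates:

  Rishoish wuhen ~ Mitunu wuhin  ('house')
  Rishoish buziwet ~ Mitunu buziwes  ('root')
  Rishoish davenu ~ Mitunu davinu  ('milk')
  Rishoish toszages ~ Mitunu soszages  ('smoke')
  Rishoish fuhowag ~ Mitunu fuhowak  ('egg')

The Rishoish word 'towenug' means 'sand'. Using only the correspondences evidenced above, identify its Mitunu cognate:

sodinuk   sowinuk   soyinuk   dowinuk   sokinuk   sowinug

sowinuk

toszages ~ soszages — Rishoish t corresponds to Mitunu s word-initially before a back vowel.
wuhen ~ wuhin, davenu ~ davinu — Rishoish e corresponds to Mitunu i after a consonant, before a nasal.
fuhowag ~ fuhowak — Rishoish g corresponds to Mitunu k word-finally.
Applying these to Rishoish 'towenug':
  towenug → sowenug   (t→s word-initially before a back vowel)
  sowenug → sowinug   (e→i after a consonant, before a nasal)
  sowinug → sowinuk   (g→k word-finally)
So the Mitunu cognate is 'sowinuk'.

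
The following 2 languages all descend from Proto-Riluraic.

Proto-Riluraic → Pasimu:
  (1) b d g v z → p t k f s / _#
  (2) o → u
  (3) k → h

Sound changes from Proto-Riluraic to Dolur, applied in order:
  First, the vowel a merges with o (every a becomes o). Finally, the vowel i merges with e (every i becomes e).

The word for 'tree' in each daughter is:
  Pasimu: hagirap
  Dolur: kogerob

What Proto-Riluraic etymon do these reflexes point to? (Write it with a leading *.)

Position 1: Pasimu has h, Dolur has k. Dolur preserves k here (none of its changes turn any other segment into k), so the proto-segment is *k.
Position 6: Pasimu has a, Dolur has o. Pasimu preserves a here (none of its changes turn any other segment into a), so the proto-segment is *a.
Position 4: Pasimu has i, Dolur has e. Pasimu preserves i here (none of its changes turn any other segment into i), so the proto-segment is *i.
Continuing position by position gives *kagirab; check it forward:
Pasimu: *kagirab > kagirap > hagirap  (by final devoicing, unconditioned shift)
Dolur: *kagirab > kogirob > kogerob  (by vowel merger, vowel merger)
No other proto-form is consistent with every reflex, so the reconstruction is *kagirab.

*kagirab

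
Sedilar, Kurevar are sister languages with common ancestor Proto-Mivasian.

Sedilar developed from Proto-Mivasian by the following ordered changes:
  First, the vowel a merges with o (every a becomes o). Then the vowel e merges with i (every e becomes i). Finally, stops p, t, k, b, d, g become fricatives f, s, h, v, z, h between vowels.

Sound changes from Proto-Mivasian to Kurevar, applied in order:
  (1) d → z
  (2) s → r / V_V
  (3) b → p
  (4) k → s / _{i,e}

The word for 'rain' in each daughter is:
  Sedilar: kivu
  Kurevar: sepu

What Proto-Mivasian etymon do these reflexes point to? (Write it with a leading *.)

*kebu

Position 2: Sedilar has i, Kurevar has e. Kurevar preserves e here (none of its changes turn any other segment into e), so the proto-segment is *e.
Position 3: Sedilar has v, Kurevar has p. Taking the neighbouring segments as reconstructed: Sedilar v could go back to *b or *v; Kurevar p could go back to *p or *b — the one source consistent with every daughter is *b.
This points to *kebu. Verify forward in each daughter:
Sedilar: start from *kebu.
  rule 1: no change — kebu
  rule 2 (vowel merger): kebu → kibu
  rule 3 (intervocalic lenition): kibu → kivu
  ⇒ Sedilar kivu
Kurevar: *kebu
  kebu (rule 1 does not apply)
  kebu (rule 2 does not apply)
  kebu → kepu   [unconditioned shift]
  kepu → sepu   [palatalisation]
  giving Kurevar sepu.
No other proto-form is consistent with every reflex, so the reconstruction is *kebu.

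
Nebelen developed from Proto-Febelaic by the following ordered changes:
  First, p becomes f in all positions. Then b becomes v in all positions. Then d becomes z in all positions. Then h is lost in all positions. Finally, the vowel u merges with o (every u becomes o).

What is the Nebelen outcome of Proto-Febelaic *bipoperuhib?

vifoferoiv

Nebelen: *bipoperuhib > bifoferuhib > vifoferuhiv > vifoferuiv > vifoferoiv  (by unconditioned shift, unconditioned shift, h-loss, vowel merger)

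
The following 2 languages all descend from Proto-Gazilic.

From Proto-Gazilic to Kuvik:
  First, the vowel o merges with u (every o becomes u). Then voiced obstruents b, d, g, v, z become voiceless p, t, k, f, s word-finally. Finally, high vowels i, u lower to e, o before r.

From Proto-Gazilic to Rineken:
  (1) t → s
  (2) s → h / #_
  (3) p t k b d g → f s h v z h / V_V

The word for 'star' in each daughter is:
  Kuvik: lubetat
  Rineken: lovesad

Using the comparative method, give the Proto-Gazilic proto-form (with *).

*lobetad

Position 5: Kuvik has t, Rineken has s. Taking the neighbouring segments as reconstructed: Kuvik t can only go back to *t; Rineken s could go back to *t or *s — the one source consistent with every daughter is *t.
Position 2: Kuvik has u, Rineken has o. Rineken preserves o here (none of its changes turn any other segment into o), so the proto-segment is *o.
Verify the candidate proto-form against each daughter:
Kuvik: *lobetad > lubetad > lubetat  (by vowel merger, final devoicing)
Rineken: start from *lobetad.
  rule 1 (unconditioned shift): lobetad → lobesad
  rule 2: no change — lobesad
  rule 3 (intervocalic lenition): lobesad → lovesad
  ⇒ Rineken lovesad
Only *lobetad yields all of Kuvik lubetat, Rineken lovesad.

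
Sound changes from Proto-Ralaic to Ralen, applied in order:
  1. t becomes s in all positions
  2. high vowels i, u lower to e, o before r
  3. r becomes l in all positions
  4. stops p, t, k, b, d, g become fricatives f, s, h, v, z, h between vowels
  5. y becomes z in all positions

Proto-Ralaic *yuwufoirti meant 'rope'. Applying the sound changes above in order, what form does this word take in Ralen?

Ralen: *yuwufoirti > yuwufoirsi > yuwufoersi > yuwufoelsi > zuwufoelsi  (by unconditioned shift, pre-rhotic lowering, unconditioned shift, unconditioned shift)

zuwufoelsi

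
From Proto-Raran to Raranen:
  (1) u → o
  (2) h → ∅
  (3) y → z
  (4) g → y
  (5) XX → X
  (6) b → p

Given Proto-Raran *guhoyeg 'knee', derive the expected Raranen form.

Raranen: *guhoyeg
  guhoyeg → gohoyeg   [vowel merger]
  gohoyeg → gooyeg   [h-loss]
  gooyeg → goozeg   [unconditioned shift]
  goozeg → yoozey   [unconditioned shift]
  yoozey → yozey   [degemination]
  yozey (rule 6 does not apply)
  giving Raranen yozey.

yozey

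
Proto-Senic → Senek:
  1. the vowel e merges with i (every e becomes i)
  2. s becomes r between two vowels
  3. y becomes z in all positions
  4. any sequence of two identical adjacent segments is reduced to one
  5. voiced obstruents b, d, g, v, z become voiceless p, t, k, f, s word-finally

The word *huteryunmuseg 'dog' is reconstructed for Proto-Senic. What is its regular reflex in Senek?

hutirzunmurik

Senek: start from *huteryunmuseg.
  rule 1 (vowel merger): huteryunmuseg → hutiryunmusig
  rule 2 (rhotacism): hutiryunmusig → hutiryunmurig
  rule 3 (unconditioned shift): hutiryunmurig → hutirzunmurig
  rule 4: no change — hutirzunmurig
  rule 5 (final devoicing): hutirzunmurig → hutirzunmurik
  ⇒ Senek hutirzunmurik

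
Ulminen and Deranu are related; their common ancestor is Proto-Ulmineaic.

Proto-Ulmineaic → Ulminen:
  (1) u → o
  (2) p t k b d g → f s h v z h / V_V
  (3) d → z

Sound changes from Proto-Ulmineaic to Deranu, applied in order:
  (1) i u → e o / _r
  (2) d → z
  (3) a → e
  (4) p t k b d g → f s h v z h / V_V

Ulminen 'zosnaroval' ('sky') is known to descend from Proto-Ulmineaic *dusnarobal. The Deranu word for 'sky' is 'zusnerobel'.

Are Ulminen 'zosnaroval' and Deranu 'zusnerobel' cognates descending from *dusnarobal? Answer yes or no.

no

Derive the expected Deranu reflex of *dusnarobal:
Deranu: start from *dusnarobal.
  rule 1: no change — dusnarobal
  rule 2 (unconditioned shift): dusnarobal → zusnarobal
  rule 3 (vowel merger): zusnarobal → zusnerobel
  rule 4 (intervocalic lenition): zusnerobel → zusnerovel
  ⇒ Deranu zusnerovel
The regular Deranu reflex would be 'zusnerovel', but the attested form is 'zusnerobel'. The correspondence is irregular, so they are not cognates (the Deranu form has a different source).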